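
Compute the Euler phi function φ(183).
120

183 = 3 × 61
φ(n) = n × ∏(1 - 1/p) for each prime p dividing n
φ(183) = 183 × (1 - 1/3) × (1 - 1/61) = 120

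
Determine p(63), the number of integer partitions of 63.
1505499

p(n) counts ways to write n as a sum of positive integers (order ignored).
Euler's pentagonal recurrence: p(k) = p(k-1) + p(k-2) - p(k-5) - p(k-7) + p(k-12) + p(k-15) - ... (offsets j(3j∓1)/2, signs ++--, p(0)=1, p(<0)=0).
DP table for k = 0..62: p(0)=1, p(1)=1, p(2)=2, p(3)=3, p(4)=5, p(5)=7, p(6)=11, p(7)=15, p(8)=22, p(9)=30, p(10)=42, p(11)=56, p(12)=77, p(13)=101, p(14)=135, p(15)=176, p(16)=231, p(17)=297, p(18)=385, p(19)=490, p(20)=627, p(21)=792, p(22)=1002, p(23)=1255, p(24)=1575, p(25)=1958, p(26)=2436, p(27)=3010, p(28)=3718, p(29)=4565, p(30)=5604, p(31)=6842, p(32)=8349, p(33)=10143, p(34)=12310, p(35)=14883, p(36)=17977, p(37)=21637, p(38)=26015, p(39)=31185, p(40)=37338, p(41)=44583, p(42)=53174, p(43)=63261, p(44)=75175, p(45)=89134, p(46)=105558, p(47)=124754, p(48)=147273, p(49)=173525, p(50)=204226, p(51)=239943, p(52)=281589, p(53)=329931, p(54)=386155, p(55)=451276, p(56)=526823, p(57)=614154, p(58)=715220, p(59)=831820, p(60)=966467, p(61)=1121505, p(62)=1300156.
Final step: p(63) = p(62) + p(61) - p(58) - p(56) + p(51) + p(48) - p(41) - p(37) + p(28) + p(23) - p(12) - p(6)
= 1300156 + 1121505 - 715220 - 526823 + 239943 + 147273 - 44583 - 21637 + 3718 + 1255 - 77 - 11
= 1505499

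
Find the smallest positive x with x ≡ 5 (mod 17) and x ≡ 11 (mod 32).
107

Using Chinese Remainder Theorem:
M = 17 × 32 = 544
M1 = 32, M2 = 17
y1 = 32^(-1) mod 17 = 8
y2 = 17^(-1) mod 32 = 17
x = (5×32×8 + 11×17×17) mod 544 = 107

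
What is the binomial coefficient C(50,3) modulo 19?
11

Using Lucas' theorem:
Write n=50 and k=3 in base 19:
n in base 19: [2, 12]
k in base 19: [0, 3]
C(50,3) mod 19 = ∏ C(n_i, k_i) mod 19
Digit binomials (mod 19): C(2,0) = 1; C(12,3) = 220 ≡ 11
Product: 1 × 11 = 11 ≡ 11 (mod 19)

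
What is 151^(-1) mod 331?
57

gcd(151, 331) = 1, so the inverse exists.
Extended Euclidean algorithm on (331, 151):
331 = 2 × 151 + 29  ⟹  29 = (1)·331 + (-2)·151
151 = 5 × 29 + 6  ⟹  6 = (-5)·331 + (11)·151
29 = 4 × 6 + 5  ⟹  5 = (21)·331 + (-46)·151
6 = 1 × 5 + 1  ⟹  1 = (-26)·331 + (57)·151
So (57)·151 ≡ 1 (mod 331), i.e. 151^(-1) ≡ 57 (mod 331).
Check: 151 × 57 = 8607 ≡ 1 (mod 331)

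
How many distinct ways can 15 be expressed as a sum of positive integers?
176

p(n) counts ways to write n as a sum of positive integers (order ignored).
Euler's pentagonal recurrence: p(k) = p(k-1) + p(k-2) - p(k-5) - p(k-7) + p(k-12) + p(k-15) - ... (offsets j(3j∓1)/2, signs ++--, p(0)=1, p(<0)=0).
DP table for k = 0..14: p(0)=1, p(1)=1, p(2)=2, p(3)=3, p(4)=5, p(5)=7, p(6)=11, p(7)=15, p(8)=22, p(9)=30, p(10)=42, p(11)=56, p(12)=77, p(13)=101, p(14)=135.
Final step: p(15) = p(14) + p(13) - p(10) - p(8) + p(3) + p(0)
= 135 + 101 - 42 - 22 + 3 + 1
= 176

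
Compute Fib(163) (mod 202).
31

Matrix identity: Q^n = [[F_(n+1), F_n], [F_n, F_(n-1)]] with Q = [[1,1],[1,0]].
n = 163 = 10100011₂. Square-and-multiply, entries mod 202:
Q^1 = [[1,1],[1,0]]
Q^2 = (Q^1)² = [[2,1],[1,1]]
Q^5 = (Q^2)²·Q = [[8,5],[5,3]]
Q^10 = (Q^5)² = [[89,55],[55,34]]
Q^20 = (Q^10)² = [[38,99],[99,141]]
Q^40 = (Q^20)² = [[135,147],[147,190]]
Q^81 = (Q^40)²·Q = [[143,40],[40,103]]
Q^163 = (Q^81)²·Q = [[175,31],[31,144]]
F_163 mod 202 = Q^163[0][1] = 31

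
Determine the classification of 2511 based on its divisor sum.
deficient

Proper divisors of 2511: sum = 1 + 3 + 9 + 27 + 31 + 81 + 93 + 279 + 837 = 1361
Since 1361 < 2511, 2511 is deficient.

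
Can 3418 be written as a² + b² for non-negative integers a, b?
13² + 57² (a=13, b=57)

Factorization: 3418 = 2 × 1709
By Fermat: n is sum of two squares iff every prime p ≡ 3 (mod 4) appears to even power.
All primes ≡ 3 (mod 4) appear to even power.
Search a = 0, 1, 2, … for 3418 - a² a perfect square: first hit at a = 13: 3418 - 169 = 3249 = 57².
3418 = 13² + 57² = 169 + 3249 ✓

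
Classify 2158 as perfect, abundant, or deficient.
deficient

Proper divisors of 2158: sum = 1 + 2 + 13 + 26 + 83 + 166 + 1079 = 1370
Since 1370 < 2158, 2158 is deficient.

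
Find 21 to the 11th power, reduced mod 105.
21

Repeated squaring. Binary of 11 = 1011.
21^1 ≡ 21 (mod 105); 21^2 ≡ 21 (mod 105); 21^4 ≡ 21 (mod 105); 21^8 ≡ 21 (mod 105)
21^11 = 21^1 × 21^2 × 21^8 ≡ 21 (mod 105)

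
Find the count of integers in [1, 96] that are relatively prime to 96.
32

96 = 2^5 × 3
φ(n) = n × ∏(1 - 1/p) for each prime p dividing n
φ(96) = 96 × (1 - 1/2) × (1 - 1/3) = 32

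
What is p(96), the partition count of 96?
118114304

p(n) counts ways to write n as a sum of positive integers (order ignored).
Euler's pentagonal recurrence: p(k) = p(k-1) + p(k-2) - p(k-5) - p(k-7) + p(k-12) + p(k-15) - ... (offsets j(3j∓1)/2, signs ++--, p(0)=1, p(<0)=0).
DP table for k = 0..95: p(0)=1, p(1)=1, p(2)=2, p(3)=3, p(4)=5, p(5)=7, p(6)=11, p(7)=15, p(8)=22, p(9)=30, p(10)=42, p(11)=56, p(12)=77, p(13)=101, p(14)=135, p(15)=176, p(16)=231, p(17)=297, p(18)=385, p(19)=490, p(20)=627, p(21)=792, p(22)=1002, p(23)=1255, p(24)=1575, p(25)=1958, p(26)=2436, p(27)=3010, p(28)=3718, p(29)=4565, p(30)=5604, p(31)=6842, p(32)=8349, p(33)=10143, p(34)=12310, p(35)=14883, p(36)=17977, p(37)=21637, p(38)=26015, p(39)=31185, p(40)=37338, p(41)=44583, p(42)=53174, p(43)=63261, p(44)=75175, p(45)=89134, p(46)=105558, p(47)=124754, p(48)=147273, p(49)=173525, p(50)=204226, p(51)=239943, p(52)=281589, p(53)=329931, p(54)=386155, p(55)=451276, p(56)=526823, p(57)=614154, p(58)=715220, p(59)=831820, p(60)=966467, p(61)=1121505, p(62)=1300156, p(63)=1505499, p(64)=1741630, p(65)=2012558, p(66)=2323520, p(67)=2679689, p(68)=3087735, p(69)=3554345, p(70)=4087968, p(71)=4697205, p(72)=5392783, p(73)=6185689, p(74)=7089500, p(75)=8118264, p(76)=9289091, p(77)=10619863, p(78)=12132164, p(79)=13848650, p(80)=15796476, p(81)=18004327, p(82)=20506255, p(83)=23338469, p(84)=26543660, p(85)=30167357, p(86)=34262962, p(87)=38887673, p(88)=44108109, p(89)=49995925, p(90)=56634173, p(91)=64112359, p(92)=72533807, p(93)=82010177, p(94)=92669720, p(95)=104651419.
Final step: p(96) = p(95) + p(94) - p(91) - p(89) + p(84) + p(81) - p(74) - p(70) + p(61) + p(56) - p(45) - p(39) + p(26) + p(19) - p(4)
= 104651419 + 92669720 - 64112359 - 49995925 + 26543660 + 18004327 - 7089500 - 4087968 + 1121505 + 526823 - 89134 - 31185 + 2436 + 490 - 5
= 118114304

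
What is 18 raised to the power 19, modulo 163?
75

Repeated squaring. Binary of 19 = 10011.
18^1 ≡ 18 (mod 163); 18^2 ≡ 161 (mod 163); 18^4 ≡ 4 (mod 163); 18^8 ≡ 16 (mod 163); 18^16 ≡ 93 (mod 163)
18^19 = 18^1 × 18^2 × 18^16 ≡ 75 (mod 163)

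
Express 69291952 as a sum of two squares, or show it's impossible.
Not possible

Factorization: 69291952 = 2^4 × 163^3
By Fermat: n is sum of two squares iff every prime p ≡ 3 (mod 4) appears to even power.
Prime(s) ≡ 3 (mod 4) with odd exponent: [(163, 3)]
Therefore 69291952 cannot be expressed as a² + b².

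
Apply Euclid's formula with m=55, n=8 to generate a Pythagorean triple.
(2961, 880, 3089)

Euclid's formula: a = m² - n², b = 2mn, c = m² + n²
m = 55, n = 8
a = 55² - 8² = 3025 - 64 = 2961
b = 2 × 55 × 8 = 880
c = 55² + 8² = 3025 + 64 = 3089
Verification: 2961² + 880² = 8767521 + 774400 = 9541921 = 3089² ✓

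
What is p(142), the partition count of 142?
18440293320

p(n) counts ways to write n as a sum of positive integers (order ignored).
Euler's pentagonal recurrence: p(k) = p(k-1) + p(k-2) - p(k-5) - p(k-7) + p(k-12) + p(k-15) - ... (offsets j(3j∓1)/2, signs ++--, p(0)=1, p(<0)=0).
DP table for k = 0..141: p(0)=1, p(1)=1, p(2)=2, p(3)=3, p(4)=5, p(5)=7, p(6)=11, p(7)=15, p(8)=22, p(9)=30, p(10)=42, p(11)=56, p(12)=77, p(13)=101, p(14)=135, p(15)=176, p(16)=231, p(17)=297, p(18)=385, p(19)=490, p(20)=627, p(21)=792, p(22)=1002, p(23)=1255, p(24)=1575, p(25)=1958, p(26)=2436, p(27)=3010, p(28)=3718, p(29)=4565, p(30)=5604, p(31)=6842, p(32)=8349, p(33)=10143, p(34)=12310, p(35)=14883, p(36)=17977, p(37)=21637, p(38)=26015, p(39)=31185, p(40)=37338, p(41)=44583, p(42)=53174, p(43)=63261, p(44)=75175, p(45)=89134, p(46)=105558, p(47)=124754, p(48)=147273, p(49)=173525, p(50)=204226, p(51)=239943, p(52)=281589, p(53)=329931, p(54)=386155, p(55)=451276, p(56)=526823, p(57)=614154, p(58)=715220, p(59)=831820, p(60)=966467, p(61)=1121505, p(62)=1300156, p(63)=1505499, p(64)=1741630, p(65)=2012558, p(66)=2323520, p(67)=2679689, p(68)=3087735, p(69)=3554345, p(70)=4087968, p(71)=4697205, p(72)=5392783, p(73)=6185689, p(74)=7089500, p(75)=8118264, p(76)=9289091, p(77)=10619863, p(78)=12132164, p(79)=13848650, p(80)=15796476, p(81)=18004327, p(82)=20506255, p(83)=23338469, p(84)=26543660, p(85)=30167357, p(86)=34262962, p(87)=38887673, p(88)=44108109, p(89)=49995925, p(90)=56634173, p(91)=64112359, p(92)=72533807, p(93)=82010177, p(94)=92669720, p(95)=104651419, p(96)=118114304, p(97)=133230930, p(98)=150198136, p(99)=169229875, p(100)=190569292, p(101)=214481126, p(102)=241265379, p(103)=271248950, p(104)=304801365, p(105)=342325709, p(106)=384276336, p(107)=431149389, p(108)=483502844, p(109)=541946240, p(110)=607163746, p(111)=679903203, p(112)=761002156, p(113)=851376628, p(114)=952050665, p(115)=1064144451, p(116)=1188908248, p(117)=1327710076, p(118)=1482074143, p(119)=1653668665, p(120)=1844349560, p(121)=2056148051, p(122)=2291320912, p(123)=2552338241, p(124)=2841940500, p(125)=3163127352, p(126)=3519222692, p(127)=3913864295, p(128)=4351078600, p(129)=4835271870, p(130)=5371315400, p(131)=5964539504, p(132)=6620830889, p(133)=7346629512, p(134)=8149040695, p(135)=9035836076, p(136)=10015581680, p(137)=11097645016, p(138)=12292341831, p(139)=13610949895, p(140)=15065878135, p(141)=16670689208.
Final step: p(142) = p(141) + p(140) - p(137) - p(135) + p(130) + p(127) - p(120) - p(116) + p(107) + p(102) - p(91) - p(85) + p(72) + p(65) - p(50) - p(42) + p(25) + p(16)
= 16670689208 + 15065878135 - 11097645016 - 9035836076 + 5371315400 + 3913864295 - 1844349560 - 1188908248 + 431149389 + 241265379 - 64112359 - 30167357 + 5392783 + 2012558 - 204226 - 53174 + 1958 + 231
= 18440293320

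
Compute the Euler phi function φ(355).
280

355 = 5 × 71
φ(n) = n × ∏(1 - 1/p) for each prime p dividing n
φ(355) = 355 × (1 - 1/5) × (1 - 1/71) = 280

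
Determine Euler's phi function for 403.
360

403 = 13 × 31
φ(n) = n × ∏(1 - 1/p) for each prime p dividing n
φ(403) = 403 × (1 - 1/13) × (1 - 1/31) = 360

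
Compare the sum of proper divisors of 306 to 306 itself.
abundant

Proper divisors of 306: sum = 1 + 2 + 3 + 6 + 9 + 17 + 18 + 34 + 51 + 102 + 153 = 396
Since 396 > 306, 306 is abundant.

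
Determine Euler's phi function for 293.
292

293 = 293
φ(n) = n × ∏(1 - 1/p) for each prime p dividing n
φ(293) = 293 × (1 - 1/293) = 292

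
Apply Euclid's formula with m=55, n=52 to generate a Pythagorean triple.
(321, 5720, 5729)

Euclid's formula: a = m² - n², b = 2mn, c = m² + n²
m = 55, n = 52
a = 55² - 52² = 3025 - 2704 = 321
b = 2 × 55 × 52 = 5720
c = 55² + 52² = 3025 + 2704 = 5729
Verification: 321² + 5720² = 103041 + 32718400 = 32821441 = 5729² ✓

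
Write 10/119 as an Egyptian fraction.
1/12 + 1/1428

Greedy algorithm:
10/119: ceiling(119/10) = 12, use 1/12
1/1428: ceiling(1428/1) = 1428, use 1/1428
Result: 10/119 = 1/12 + 1/1428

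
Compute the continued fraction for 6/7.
[0; 1, 6]

Euclidean algorithm steps:
6 = 0 × 7 + 6
7 = 1 × 6 + 1
6 = 6 × 1 + 0
Continued fraction: [0; 1, 6]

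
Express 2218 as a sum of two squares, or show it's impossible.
3² + 47² (a=3, b=47)

Factorization: 2218 = 2 × 1109
By Fermat: n is sum of two squares iff every prime p ≡ 3 (mod 4) appears to even power.
All primes ≡ 3 (mod 4) appear to even power.
Search a = 0, 1, 2, … for 2218 - a² a perfect square: first hit at a = 3: 2218 - 9 = 2209 = 47².
2218 = 3² + 47² = 9 + 2209 ✓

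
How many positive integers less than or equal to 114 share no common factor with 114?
36

114 = 2 × 3 × 19
φ(n) = n × ∏(1 - 1/p) for each prime p dividing n
φ(114) = 114 × (1 - 1/2) × (1 - 1/3) × (1 - 1/19) = 36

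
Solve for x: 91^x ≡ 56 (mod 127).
89

Baby-step giant-step with step n = ⌈√127⌉ = 12.
Baby steps 91^j mod 127 (j:value) for j=0..11: 0:1, 1:91, 2:26, 3:80, 4:41, 5:48, 6:50, 7:105, 8:30, 9:63, 10:18, 11:114.
Giant-step multiplier: 91^(-12) ≡ 91^(126-12) = 91^114 ≡ 73 (mod 127).
Giant steps γ_i = 56·73^i mod 127: γ_0=56, γ_1=24, γ_2=101, γ_3=7, γ_4=3, γ_5=92, γ_6=112, γ_7=48 (in table at j=5).
x = i·n + j = 7·12 + 5 = 89.
Check: 91^89 ≡ 56 (mod 127).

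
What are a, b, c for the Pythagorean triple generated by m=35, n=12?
(1081, 840, 1369)

Euclid's formula: a = m² - n², b = 2mn, c = m² + n²
m = 35, n = 12
a = 35² - 12² = 1225 - 144 = 1081
b = 2 × 35 × 12 = 840
c = 35² + 12² = 1225 + 144 = 1369
Verification: 1081² + 840² = 1168561 + 705600 = 1874161 = 1369² ✓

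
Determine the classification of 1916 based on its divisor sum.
deficient

Proper divisors of 1916: sum = 1 + 2 + 4 + 479 + 958 = 1444
Since 1444 < 1916, 1916 is deficient.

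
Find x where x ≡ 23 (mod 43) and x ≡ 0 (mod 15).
195

Using Chinese Remainder Theorem:
M = 43 × 15 = 645
M1 = 15, M2 = 43
y1 = 15^(-1) mod 43 = 23
y2 = 43^(-1) mod 15 = 7
x = (23×15×23 + 0×43×7) mod 645 = 195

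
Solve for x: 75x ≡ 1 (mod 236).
107

gcd(75, 236) = 1, so the inverse exists.
Extended Euclidean algorithm on (236, 75):
236 = 3 × 75 + 11  ⟹  11 = (1)·236 + (-3)·75
75 = 6 × 11 + 9  ⟹  9 = (-6)·236 + (19)·75
11 = 1 × 9 + 2  ⟹  2 = (7)·236 + (-22)·75
9 = 4 × 2 + 1  ⟹  1 = (-34)·236 + (107)·75
So (107)·75 ≡ 1 (mod 236), i.e. 75^(-1) ≡ 107 (mod 236).
Check: 75 × 107 = 8025 ≡ 1 (mod 236)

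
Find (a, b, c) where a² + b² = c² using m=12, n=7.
(95, 168, 193)

Euclid's formula: a = m² - n², b = 2mn, c = m² + n²
m = 12, n = 7
a = 12² - 7² = 144 - 49 = 95
b = 2 × 12 × 7 = 168
c = 12² + 7² = 144 + 49 = 193
Verification: 95² + 168² = 9025 + 28224 = 37249 = 193² ✓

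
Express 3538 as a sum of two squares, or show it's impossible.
17² + 57² (a=17, b=57)

Factorization: 3538 = 2 × 29 × 61
By Fermat: n is sum of two squares iff every prime p ≡ 3 (mod 4) appears to even power.
All primes ≡ 3 (mod 4) appear to even power.
Search a = 0, 1, 2, … for 3538 - a² a perfect square: first hit at a = 17: 3538 - 289 = 3249 = 57².
3538 = 17² + 57² = 289 + 3249 ✓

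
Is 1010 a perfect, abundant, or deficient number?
deficient

Proper divisors of 1010: sum = 1 + 2 + 5 + 10 + 101 + 202 + 505 = 826
Since 826 < 1010, 1010 is deficient.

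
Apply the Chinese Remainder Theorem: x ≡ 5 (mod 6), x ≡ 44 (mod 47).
185

Using Chinese Remainder Theorem:
M = 6 × 47 = 282
M1 = 47, M2 = 6
y1 = 47^(-1) mod 6 = 5
y2 = 6^(-1) mod 47 = 8
x = (5×47×5 + 44×6×8) mod 282 = 185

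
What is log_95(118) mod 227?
193

Baby-step giant-step with step n = ⌈√227⌉ = 16.
Baby steps 95^j mod 227 (j:value) for j=0..15: 0:1, 1:95, 2:172, 3:223, 4:74, 5:220, 6:16, 7:158, 8:28, 9:163, 10:49, 11:115, 12:29, 13:31, 14:221, 15:111.
Giant-step multiplier: 95^(-16) ≡ 95^(226-16) = 95^210 ≡ 108 (mod 227).
Giant steps γ_i = 118·108^i mod 227: γ_0=118, γ_1=32, γ_2=51, γ_3=60, γ_4=124, γ_5=226, γ_6=119, γ_7=140, γ_8=138, γ_9=149, γ_10=202, γ_11=24, γ_12=95 (in table at j=1).
x = i·n + j = 12·16 + 1 = 193.
Check: 95^193 ≡ 118 (mod 227).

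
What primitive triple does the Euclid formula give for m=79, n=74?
(765, 11692, 11717)

Euclid's formula: a = m² - n², b = 2mn, c = m² + n²
m = 79, n = 74
a = 79² - 74² = 6241 - 5476 = 765
b = 2 × 79 × 74 = 11692
c = 79² + 74² = 6241 + 5476 = 11717
Verification: 765² + 11692² = 585225 + 136702864 = 137288089 = 11717² ✓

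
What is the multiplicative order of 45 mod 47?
46

47 is prime, so ord(45) divides φ(47) = 46.
Divisors of 46: 1, 2, 23, 46.
Repeated squaring: 45^1 ≡ 45, 45^2 ≡ 4, 45^4 ≡ 16, 45^8 ≡ 21, 45^16 ≡ 18, 45^32 ≡ 42 (mod 47).
Test 45^d mod 47 for each divisor d in increasing order:
45^1 ≡ 45
45^2 ≡ 4
45^23 = 45^16·45^4·45^2·45^1 ≡ 46
45^46 = 45^32·45^8·45^4·45^2 ≡ 1  ← first divisor giving 1
The order is 46.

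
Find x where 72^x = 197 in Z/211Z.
175

Baby-step giant-step with step n = ⌈√211⌉ = 15.
Baby steps 72^j mod 211 (j:value) for j=0..14: 0:1, 1:72, 2:120, 3:200, 4:52, 5:157, 6:121, 7:61, 8:172, 9:146, 10:173, 11:7, 12:82, 13:207, 14:134.
Giant-step multiplier: 72^(-15) ≡ 72^(210-15) = 72^195 ≡ 40 (mod 211).
Giant steps γ_i = 197·40^i mod 211: γ_0=197, γ_1=73, γ_2=177, γ_3=117, γ_4=38, γ_5=43, γ_6=32, γ_7=14, γ_8=138, γ_9=34, γ_10=94, γ_11=173 (in table at j=10).
x = i·n + j = 11·15 + 10 = 175.
Check: 72^175 ≡ 197 (mod 211).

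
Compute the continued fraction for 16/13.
[1; 4, 3]

Euclidean algorithm steps:
16 = 1 × 13 + 3
13 = 4 × 3 + 1
3 = 3 × 1 + 0
Continued fraction: [1; 4, 3]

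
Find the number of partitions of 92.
72533807

p(n) counts ways to write n as a sum of positive integers (order ignored).
Euler's pentagonal recurrence: p(k) = p(k-1) + p(k-2) - p(k-5) - p(k-7) + p(k-12) + p(k-15) - ... (offsets j(3j∓1)/2, signs ++--, p(0)=1, p(<0)=0).
DP table for k = 0..91: p(0)=1, p(1)=1, p(2)=2, p(3)=3, p(4)=5, p(5)=7, p(6)=11, p(7)=15, p(8)=22, p(9)=30, p(10)=42, p(11)=56, p(12)=77, p(13)=101, p(14)=135, p(15)=176, p(16)=231, p(17)=297, p(18)=385, p(19)=490, p(20)=627, p(21)=792, p(22)=1002, p(23)=1255, p(24)=1575, p(25)=1958, p(26)=2436, p(27)=3010, p(28)=3718, p(29)=4565, p(30)=5604, p(31)=6842, p(32)=8349, p(33)=10143, p(34)=12310, p(35)=14883, p(36)=17977, p(37)=21637, p(38)=26015, p(39)=31185, p(40)=37338, p(41)=44583, p(42)=53174, p(43)=63261, p(44)=75175, p(45)=89134, p(46)=105558, p(47)=124754, p(48)=147273, p(49)=173525, p(50)=204226, p(51)=239943, p(52)=281589, p(53)=329931, p(54)=386155, p(55)=451276, p(56)=526823, p(57)=614154, p(58)=715220, p(59)=831820, p(60)=966467, p(61)=1121505, p(62)=1300156, p(63)=1505499, p(64)=1741630, p(65)=2012558, p(66)=2323520, p(67)=2679689, p(68)=3087735, p(69)=3554345, p(70)=4087968, p(71)=4697205, p(72)=5392783, p(73)=6185689, p(74)=7089500, p(75)=8118264, p(76)=9289091, p(77)=10619863, p(78)=12132164, p(79)=13848650, p(80)=15796476, p(81)=18004327, p(82)=20506255, p(83)=23338469, p(84)=26543660, p(85)=30167357, p(86)=34262962, p(87)=38887673, p(88)=44108109, p(89)=49995925, p(90)=56634173, p(91)=64112359.
Final step: p(92) = p(91) + p(90) - p(87) - p(85) + p(80) + p(77) - p(70) - p(66) + p(57) + p(52) - p(41) - p(35) + p(22) + p(15) - p(0)
= 64112359 + 56634173 - 38887673 - 30167357 + 15796476 + 10619863 - 4087968 - 2323520 + 614154 + 281589 - 44583 - 14883 + 1002 + 176 - 1
= 72533807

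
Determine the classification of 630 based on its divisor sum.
abundant

Proper divisors of 630: sum = 1 + 2 + 3 + 5 + 6 + 7 + 9 + 10 + ... + 105 + 126 + 210 + 315 (23 divisors) = 1242
Since 1242 > 630, 630 is abundant.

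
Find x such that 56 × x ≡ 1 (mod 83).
43

gcd(56, 83) = 1, so the inverse exists.
Extended Euclidean algorithm on (83, 56):
83 = 1 × 56 + 27  ⟹  27 = (1)·83 + (-1)·56
56 = 2 × 27 + 2  ⟹  2 = (-2)·83 + (3)·56
27 = 13 × 2 + 1  ⟹  1 = (27)·83 + (-40)·56
So (-40)·56 ≡ 1 (mod 83), i.e. 56^(-1) ≡ -40 ≡ 43 (mod 83).
Check: 56 × 43 = 2408 ≡ 1 (mod 83)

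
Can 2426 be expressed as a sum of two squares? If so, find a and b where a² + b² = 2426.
5² + 49² (a=5, b=49)

Factorization: 2426 = 2 × 1213
By Fermat: n is sum of two squares iff every prime p ≡ 3 (mod 4) appears to even power.
All primes ≡ 3 (mod 4) appear to even power.
Search a = 0, 1, 2, … for 2426 - a² a perfect square: first hit at a = 5: 2426 - 25 = 2401 = 49².
2426 = 5² + 49² = 25 + 2401 ✓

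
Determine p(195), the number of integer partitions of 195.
2580840212973

p(n) counts ways to write n as a sum of positive integers (order ignored).
Euler's pentagonal recurrence: p(k) = p(k-1) + p(k-2) - p(k-5) - p(k-7) + p(k-12) + p(k-15) - ... (offsets j(3j∓1)/2, signs ++--, p(0)=1, p(<0)=0).
DP table for k = 0..194: p(0)=1, p(1)=1, p(2)=2, p(3)=3, p(4)=5, p(5)=7, p(6)=11, p(7)=15, p(8)=22, p(9)=30, p(10)=42, p(11)=56, p(12)=77, p(13)=101, p(14)=135, p(15)=176, p(16)=231, p(17)=297, p(18)=385, p(19)=490, p(20)=627, p(21)=792, p(22)=1002, p(23)=1255, p(24)=1575, p(25)=1958, p(26)=2436, p(27)=3010, p(28)=3718, p(29)=4565, p(30)=5604, p(31)=6842, p(32)=8349, p(33)=10143, p(34)=12310, p(35)=14883, p(36)=17977, p(37)=21637, p(38)=26015, p(39)=31185, p(40)=37338, p(41)=44583, p(42)=53174, p(43)=63261, p(44)=75175, p(45)=89134, p(46)=105558, p(47)=124754, p(48)=147273, p(49)=173525, p(50)=204226, p(51)=239943, p(52)=281589, p(53)=329931, p(54)=386155, p(55)=451276, p(56)=526823, p(57)=614154, p(58)=715220, p(59)=831820, p(60)=966467, p(61)=1121505, p(62)=1300156, p(63)=1505499, p(64)=1741630, p(65)=2012558, p(66)=2323520, p(67)=2679689, p(68)=3087735, p(69)=3554345, p(70)=4087968, p(71)=4697205, p(72)=5392783, p(73)=6185689, p(74)=7089500, p(75)=8118264, p(76)=9289091, p(77)=10619863, p(78)=12132164, p(79)=13848650, p(80)=15796476, p(81)=18004327, p(82)=20506255, p(83)=23338469, p(84)=26543660, p(85)=30167357, p(86)=34262962, p(87)=38887673, p(88)=44108109, p(89)=49995925, p(90)=56634173, p(91)=64112359, p(92)=72533807, p(93)=82010177, p(94)=92669720, p(95)=104651419, p(96)=118114304, p(97)=133230930, p(98)=150198136, p(99)=169229875, p(100)=190569292, p(101)=214481126, p(102)=241265379, p(103)=271248950, p(104)=304801365, p(105)=342325709, p(106)=384276336, p(107)=431149389, p(108)=483502844, p(109)=541946240, p(110)=607163746, p(111)=679903203, p(112)=761002156, p(113)=851376628, p(114)=952050665, p(115)=1064144451, p(116)=1188908248, p(117)=1327710076, p(118)=1482074143, p(119)=1653668665, p(120)=1844349560, p(121)=2056148051, p(122)=2291320912, p(123)=2552338241, p(124)=2841940500, p(125)=3163127352, p(126)=3519222692, p(127)=3913864295, p(128)=4351078600, p(129)=4835271870, p(130)=5371315400, p(131)=5964539504, p(132)=6620830889, p(133)=7346629512, p(134)=8149040695, p(135)=9035836076, p(136)=10015581680, p(137)=11097645016, p(138)=12292341831, p(139)=13610949895, p(140)=15065878135, p(141)=16670689208, p(142)=18440293320, p(143)=20390982757, p(144)=22540654445, p(145)=24908858009, p(146)=27517052599, p(147)=30388671978, p(148)=33549419497, p(149)=37027355200, p(150)=40853235313, p(151)=45060624582, p(152)=49686288421, p(153)=54770336324, p(154)=60356673280, p(155)=66493182097, p(156)=73232243759, p(157)=80630964769, p(158)=88751778802, p(159)=97662728555, p(160)=107438159466, p(161)=118159068427, p(162)=129913904637, p(163)=142798995930, p(164)=156919475295, p(165)=172389800255, p(166)=189334822579, p(167)=207890420102, p(168)=228204732751, p(169)=250438925115, p(170)=274768617130, p(171)=301384802048, p(172)=330495499613, p(173)=362326859895, p(174)=397125074750, p(175)=435157697830, p(176)=476715857290, p(177)=522115831195, p(178)=571701605655, p(179)=625846753120, p(180)=684957390936, p(181)=749474411781, p(182)=819876908323, p(183)=896684817527, p(184)=980462880430, p(185)=1071823774337, p(186)=1171432692373, p(187)=1280011042268, p(188)=1398341745571, p(189)=1527273599625, p(190)=1667727404093, p(191)=1820701100652, p(192)=1987276856363, p(193)=2168627105469, p(194)=2366022741845.
Final step: p(195) = p(194) + p(193) - p(190) - p(188) + p(183) + p(180) - p(173) - p(169) + p(160) + p(155) - p(144) - p(138) + p(125) + p(118) - p(103) - p(95) + p(78) + p(69) - p(50) - p(40) + p(19) + p(8)
= 2366022741845 + 2168627105469 - 1667727404093 - 1398341745571 + 896684817527 + 684957390936 - 362326859895 - 250438925115 + 107438159466 + 66493182097 - 22540654445 - 12292341831 + 3163127352 + 1482074143 - 271248950 - 104651419 + 12132164 + 3554345 - 204226 - 37338 + 490 + 22
= 2580840212973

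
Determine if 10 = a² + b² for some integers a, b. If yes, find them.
1² + 3² (a=1, b=3)

Factorization: 10 = 2 × 5
By Fermat: n is sum of two squares iff every prime p ≡ 3 (mod 4) appears to even power.
All primes ≡ 3 (mod 4) appear to even power.
Search a = 0, 1, 2, … for 10 - a² a perfect square: first hit at a = 1: 10 - 1 = 9 = 3².
10 = 1² + 3² = 1 + 9 ✓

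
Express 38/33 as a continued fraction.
[1; 6, 1, 1, 2]

Euclidean algorithm steps:
38 = 1 × 33 + 5
33 = 6 × 5 + 3
5 = 1 × 3 + 2
3 = 1 × 2 + 1
2 = 2 × 1 + 0
Continued fraction: [1; 6, 1, 1, 2]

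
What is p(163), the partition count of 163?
142798995930

p(n) counts ways to write n as a sum of positive integers (order ignored).
Euler's pentagonal recurrence: p(k) = p(k-1) + p(k-2) - p(k-5) - p(k-7) + p(k-12) + p(k-15) - ... (offsets j(3j∓1)/2, signs ++--, p(0)=1, p(<0)=0).
DP table for k = 0..162: p(0)=1, p(1)=1, p(2)=2, p(3)=3, p(4)=5, p(5)=7, p(6)=11, p(7)=15, p(8)=22, p(9)=30, p(10)=42, p(11)=56, p(12)=77, p(13)=101, p(14)=135, p(15)=176, p(16)=231, p(17)=297, p(18)=385, p(19)=490, p(20)=627, p(21)=792, p(22)=1002, p(23)=1255, p(24)=1575, p(25)=1958, p(26)=2436, p(27)=3010, p(28)=3718, p(29)=4565, p(30)=5604, p(31)=6842, p(32)=8349, p(33)=10143, p(34)=12310, p(35)=14883, p(36)=17977, p(37)=21637, p(38)=26015, p(39)=31185, p(40)=37338, p(41)=44583, p(42)=53174, p(43)=63261, p(44)=75175, p(45)=89134, p(46)=105558, p(47)=124754, p(48)=147273, p(49)=173525, p(50)=204226, p(51)=239943, p(52)=281589, p(53)=329931, p(54)=386155, p(55)=451276, p(56)=526823, p(57)=614154, p(58)=715220, p(59)=831820, p(60)=966467, p(61)=1121505, p(62)=1300156, p(63)=1505499, p(64)=1741630, p(65)=2012558, p(66)=2323520, p(67)=2679689, p(68)=3087735, p(69)=3554345, p(70)=4087968, p(71)=4697205, p(72)=5392783, p(73)=6185689, p(74)=7089500, p(75)=8118264, p(76)=9289091, p(77)=10619863, p(78)=12132164, p(79)=13848650, p(80)=15796476, p(81)=18004327, p(82)=20506255, p(83)=23338469, p(84)=26543660, p(85)=30167357, p(86)=34262962, p(87)=38887673, p(88)=44108109, p(89)=49995925, p(90)=56634173, p(91)=64112359, p(92)=72533807, p(93)=82010177, p(94)=92669720, p(95)=104651419, p(96)=118114304, p(97)=133230930, p(98)=150198136, p(99)=169229875, p(100)=190569292, p(101)=214481126, p(102)=241265379, p(103)=271248950, p(104)=304801365, p(105)=342325709, p(106)=384276336, p(107)=431149389, p(108)=483502844, p(109)=541946240, p(110)=607163746, p(111)=679903203, p(112)=761002156, p(113)=851376628, p(114)=952050665, p(115)=1064144451, p(116)=1188908248, p(117)=1327710076, p(118)=1482074143, p(119)=1653668665, p(120)=1844349560, p(121)=2056148051, p(122)=2291320912, p(123)=2552338241, p(124)=2841940500, p(125)=3163127352, p(126)=3519222692, p(127)=3913864295, p(128)=4351078600, p(129)=4835271870, p(130)=5371315400, p(131)=5964539504, p(132)=6620830889, p(133)=7346629512, p(134)=8149040695, p(135)=9035836076, p(136)=10015581680, p(137)=11097645016, p(138)=12292341831, p(139)=13610949895, p(140)=15065878135, p(141)=16670689208, p(142)=18440293320, p(143)=20390982757, p(144)=22540654445, p(145)=24908858009, p(146)=27517052599, p(147)=30388671978, p(148)=33549419497, p(149)=37027355200, p(150)=40853235313, p(151)=45060624582, p(152)=49686288421, p(153)=54770336324, p(154)=60356673280, p(155)=66493182097, p(156)=73232243759, p(157)=80630964769, p(158)=88751778802, p(159)=97662728555, p(160)=107438159466, p(161)=118159068427, p(162)=129913904637.
Final step: p(163) = p(162) + p(161) - p(158) - p(156) + p(151) + p(148) - p(141) - p(137) + p(128) + p(123) - p(112) - p(106) + p(93) + p(86) - p(71) - p(63) + p(46) + p(37) - p(18) - p(8)
= 129913904637 + 118159068427 - 88751778802 - 73232243759 + 45060624582 + 33549419497 - 16670689208 - 11097645016 + 4351078600 + 2552338241 - 761002156 - 384276336 + 82010177 + 34262962 - 4697205 - 1505499 + 105558 + 21637 - 385 - 22
= 142798995930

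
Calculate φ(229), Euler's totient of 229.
228

229 = 229
φ(n) = n × ∏(1 - 1/p) for each prime p dividing n
φ(229) = 229 × (1 - 1/229) = 228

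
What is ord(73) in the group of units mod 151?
50

151 is prime, so ord(73) divides φ(151) = 150.
Divisors of 150: 1, 2, 3, 5, 6, 10, 15, 25, 30, 50, 75, 150.
Repeated squaring: 73^1 ≡ 73, 73^2 ≡ 44, 73^4 ≡ 124, 73^8 ≡ 125, 73^16 ≡ 72, 73^32 ≡ 50, 73^64 ≡ 84, 73^128 ≡ 110 (mod 151).
Test 73^d mod 151 for each divisor d in increasing order:
73^1 ≡ 73
73^2 ≡ 44
73^3 = 73^2·73^1 ≡ 41
73^5 = 73^4·73^1 ≡ 143
73^6 = 73^4·73^2 ≡ 20
73^10 = 73^8·73^2 ≡ 64
73^15 = 73^8·73^4·73^2·73^1 ≡ 92
73^25 = 73^16·73^8·73^1 ≡ 150
73^30 = 73^16·73^8·73^4·73^2 ≡ 8
73^50 = 73^32·73^16·73^2 ≡ 1  ← first divisor giving 1
The order is 50.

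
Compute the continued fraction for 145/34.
[4; 3, 1, 3, 2]

Euclidean algorithm steps:
145 = 4 × 34 + 9
34 = 3 × 9 + 7
9 = 1 × 7 + 2
7 = 3 × 2 + 1
2 = 2 × 1 + 0
Continued fraction: [4; 3, 1, 3, 2]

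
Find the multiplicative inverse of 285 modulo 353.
109

gcd(285, 353) = 1, so the inverse exists.
Extended Euclidean algorithm on (353, 285):
353 = 1 × 285 + 68  ⟹  68 = (1)·353 + (-1)·285
285 = 4 × 68 + 13  ⟹  13 = (-4)·353 + (5)·285
68 = 5 × 13 + 3  ⟹  3 = (21)·353 + (-26)·285
13 = 4 × 3 + 1  ⟹  1 = (-88)·353 + (109)·285
So (109)·285 ≡ 1 (mod 353), i.e. 285^(-1) ≡ 109 (mod 353).
Check: 285 × 109 = 31065 ≡ 1 (mod 353)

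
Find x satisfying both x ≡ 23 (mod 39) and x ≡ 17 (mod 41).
140

Using Chinese Remainder Theorem:
M = 39 × 41 = 1599
M1 = 41, M2 = 39
y1 = 41^(-1) mod 39 = 20
y2 = 39^(-1) mod 41 = 20
x = (23×41×20 + 17×39×20) mod 1599 = 140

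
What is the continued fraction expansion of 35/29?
[1; 4, 1, 5]

Euclidean algorithm steps:
35 = 1 × 29 + 6
29 = 4 × 6 + 5
6 = 1 × 5 + 1
5 = 5 × 1 + 0
Continued fraction: [1; 4, 1, 5]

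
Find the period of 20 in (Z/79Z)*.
39

79 is prime, so ord(20) divides φ(79) = 78.
Divisors of 78: 1, 2, 3, 6, 13, 26, 39, 78.
Repeated squaring: 20^1 ≡ 20, 20^2 ≡ 5, 20^4 ≡ 25, 20^8 ≡ 72, 20^16 ≡ 49, 20^32 ≡ 31, 20^64 ≡ 13 (mod 79).
Test 20^d mod 79 for each divisor d in increasing order:
20^1 ≡ 20
20^2 ≡ 5
20^3 = 20^2·20^1 ≡ 21
20^6 = 20^4·20^2 ≡ 46
20^13 = 20^8·20^4·20^1 ≡ 55
20^26 = 20^16·20^8·20^2 ≡ 23
20^39 = 20^32·20^4·20^2·20^1 ≡ 1  ← first divisor giving 1
The order is 39.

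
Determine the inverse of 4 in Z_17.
13

gcd(4, 17) = 1, so the inverse exists.
Extended Euclidean algorithm on (17, 4):
17 = 4 × 4 + 1  ⟹  1 = (1)·17 + (-4)·4
So (-4)·4 ≡ 1 (mod 17), i.e. 4^(-1) ≡ -4 ≡ 13 (mod 17).
Check: 4 × 13 = 52 ≡ 1 (mod 17)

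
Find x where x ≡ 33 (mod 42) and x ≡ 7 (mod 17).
75

Using Chinese Remainder Theorem:
M = 42 × 17 = 714
M1 = 17, M2 = 42
y1 = 17^(-1) mod 42 = 5
y2 = 42^(-1) mod 17 = 15
x = (33×17×5 + 7×42×15) mod 714 = 75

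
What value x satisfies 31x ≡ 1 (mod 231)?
82

gcd(31, 231) = 1, so the inverse exists.
Extended Euclidean algorithm on (231, 31):
231 = 7 × 31 + 14  ⟹  14 = (1)·231 + (-7)·31
31 = 2 × 14 + 3  ⟹  3 = (-2)·231 + (15)·31
14 = 4 × 3 + 2  ⟹  2 = (9)·231 + (-67)·31
3 = 1 × 2 + 1  ⟹  1 = (-11)·231 + (82)·31
So (82)·31 ≡ 1 (mod 231), i.e. 31^(-1) ≡ 82 (mod 231).
Check: 31 × 82 = 2542 ≡ 1 (mod 231)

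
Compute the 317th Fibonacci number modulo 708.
125

Matrix identity: Q^n = [[F_(n+1), F_n], [F_n, F_(n-1)]] with Q = [[1,1],[1,0]].
n = 317 = 100111101₂. Square-and-multiply, entries mod 708:
Q^1 = [[1,1],[1,0]]
Q^2 = (Q^1)² = [[2,1],[1,1]]
Q^4 = (Q^2)² = [[5,3],[3,2]]
Q^9 = (Q^4)²·Q = [[55,34],[34,21]]
Q^19 = (Q^9)²·Q = [[393,641],[641,460]]
Q^39 = (Q^19)²·Q = [[543,346],[346,197]]
Q^79 = (Q^39)²·Q = [[129,385],[385,452]]
Q^158 = (Q^79)² = [[610,665],[665,653]]
Q^317 = (Q^158)²·Q = [[332,125],[125,207]]
F_317 mod 708 = Q^317[0][1] = 125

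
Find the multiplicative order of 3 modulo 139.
138

139 is prime, so ord(3) divides φ(139) = 138.
Divisors of 138: 1, 2, 3, 6, 23, 46, 69, 138.
Repeated squaring: 3^1 ≡ 3, 3^2 ≡ 9, 3^4 ≡ 81, 3^8 ≡ 28, 3^16 ≡ 89, 3^32 ≡ 137, 3^64 ≡ 4, 3^128 ≡ 16 (mod 139).
Test 3^d mod 139 for each divisor d in increasing order:
3^1 ≡ 3
3^2 ≡ 9
3^3 = 3^2·3^1 ≡ 27
3^6 = 3^4·3^2 ≡ 34
3^23 = 3^16·3^4·3^2·3^1 ≡ 43
3^46 = 3^32·3^8·3^4·3^2 ≡ 42
3^69 = 3^64·3^4·3^1 ≡ 138
3^138 = 3^128·3^8·3^2 ≡ 1  ← first divisor giving 1
The order is 138.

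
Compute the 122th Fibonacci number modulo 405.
271

Matrix identity: Q^n = [[F_(n+1), F_n], [F_n, F_(n-1)]] with Q = [[1,1],[1,0]].
n = 122 = 1111010₂. Square-and-multiply, entries mod 405:
Q^1 = [[1,1],[1,0]]
Q^3 = (Q^1)²·Q = [[3,2],[2,1]]
Q^7 = (Q^3)²·Q = [[21,13],[13,8]]
Q^15 = (Q^7)²·Q = [[177,205],[205,377]]
Q^30 = (Q^15)² = [[49,170],[170,284]]
Q^61 = (Q^30)²·Q = [[26,116],[116,315]]
Q^122 = (Q^61)² = [[362,271],[271,91]]
F_122 mod 405 = Q^122[0][1] = 271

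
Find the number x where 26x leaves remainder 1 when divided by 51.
2

gcd(26, 51) = 1, so the inverse exists.
Extended Euclidean algorithm on (51, 26):
51 = 1 × 26 + 25  ⟹  25 = (1)·51 + (-1)·26
26 = 1 × 25 + 1  ⟹  1 = (-1)·51 + (2)·26
So (2)·26 ≡ 1 (mod 51), i.e. 26^(-1) ≡ 2 (mod 51).
Check: 26 × 2 = 52 ≡ 1 (mod 51)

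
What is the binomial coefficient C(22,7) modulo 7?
3

Using Lucas' theorem:
Write n=22 and k=7 in base 7:
n in base 7: [3, 1]
k in base 7: [1, 0]
C(22,7) mod 7 = ∏ C(n_i, k_i) mod 7
Digit binomials (mod 7): C(3,1) = 3; C(1,0) = 1
Product: 3 × 1 = 3 ≡ 3 (mod 7)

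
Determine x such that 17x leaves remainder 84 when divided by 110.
x ≡ 102 (mod 110)

gcd(17, 110) = 1, which divides 84, so solutions exist.
Find 17^(-1) mod 110 by the extended Euclidean algorithm:
110 = 6 × 17 + 8  ⟹  8 = (1)·110 + (-6)·17
17 = 2 × 8 + 1  ⟹  1 = (-2)·110 + (13)·17
So (13)·17 ≡ 1 (mod 110), i.e. 17^(-1) ≡ 13 (mod 110).
x ≡ 13 × 84 = 1092 ≡ 102 (mod 110).
Check: 17 × 102 = 1734 ≡ 84 (mod 110).
Unique solution: x ≡ 102 (mod 110)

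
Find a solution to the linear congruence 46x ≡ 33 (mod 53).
x ≡ 18 (mod 53)

gcd(46, 53) = 1, which divides 33, so solutions exist.
Find 46^(-1) mod 53 by the extended Euclidean algorithm:
53 = 1 × 46 + 7  ⟹  7 = (1)·53 + (-1)·46
46 = 6 × 7 + 4  ⟹  4 = (-6)·53 + (7)·46
7 = 1 × 4 + 3  ⟹  3 = (7)·53 + (-8)·46
4 = 1 × 3 + 1  ⟹  1 = (-13)·53 + (15)·46
So (15)·46 ≡ 1 (mod 53), i.e. 46^(-1) ≡ 15 (mod 53).
x ≡ 15 × 33 = 495 ≡ 18 (mod 53).
Check: 46 × 18 = 828 ≡ 33 (mod 53).
Unique solution: x ≡ 18 (mod 53)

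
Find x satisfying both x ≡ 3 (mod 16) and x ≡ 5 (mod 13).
83

Using Chinese Remainder Theorem:
M = 16 × 13 = 208
M1 = 13, M2 = 16
y1 = 13^(-1) mod 16 = 5
y2 = 16^(-1) mod 13 = 9
x = (3×13×5 + 5×16×9) mod 208 = 83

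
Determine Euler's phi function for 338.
156

338 = 2 × 13^2
φ(n) = n × ∏(1 - 1/p) for each prime p dividing n
φ(338) = 338 × (1 - 1/2) × (1 - 1/13) = 156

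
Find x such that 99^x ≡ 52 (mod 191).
30

Baby-step giant-step with step n = ⌈√191⌉ = 14.
Baby steps 99^j mod 191 (j:value) for j=0..13: 0:1, 1:99, 2:60, 3:19, 4:162, 5:185, 6:170, 7:22, 8:77, 9:174, 10:36, 11:126, 12:59, 13:111.
Giant-step multiplier: 99^(-14) ≡ 99^(190-14) = 99^176 ≡ 103 (mod 191).
Giant steps γ_i = 52·103^i mod 191: γ_0=52, γ_1=8, γ_2=60 (in table at j=2).
x = i·n + j = 2·14 + 2 = 30.
Check: 99^30 ≡ 52 (mod 191).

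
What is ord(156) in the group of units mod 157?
2

157 is prime, so ord(156) divides φ(157) = 156.
Divisors of 156: 1, 2, 3, 4, 6, 12, 13, 26, 39, 52, 78, 156.
Repeated squaring: 156^1 ≡ 156, 156^2 ≡ 1, 156^4 ≡ 1, 156^8 ≡ 1, 156^16 ≡ 1, 156^32 ≡ 1, 156^64 ≡ 1, 156^128 ≡ 1 (mod 157).
Test 156^d mod 157 for each divisor d in increasing order:
156^1 ≡ 156
156^2 ≡ 1  ← first divisor giving 1
The order is 2.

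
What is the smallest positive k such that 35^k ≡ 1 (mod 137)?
136

137 is prime, so ord(35) divides φ(137) = 136.
Divisors of 136: 1, 2, 4, 8, 17, 34, 68, 136.
Repeated squaring: 35^1 ≡ 35, 35^2 ≡ 129, 35^4 ≡ 64, 35^8 ≡ 123, 35^16 ≡ 59, 35^32 ≡ 56, 35^64 ≡ 122, 35^128 ≡ 88 (mod 137).
Test 35^d mod 137 for each divisor d in increasing order:
35^1 ≡ 35
35^2 ≡ 129
35^4 ≡ 64
35^8 ≡ 123
35^17 = 35^16·35^1 ≡ 10
35^34 = 35^32·35^2 ≡ 100
35^68 = 35^64·35^4 ≡ 136
35^136 = 35^128·35^8 ≡ 1  ← first divisor giving 1
The order is 136.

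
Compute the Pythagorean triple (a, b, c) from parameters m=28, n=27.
(55, 1512, 1513)

Euclid's formula: a = m² - n², b = 2mn, c = m² + n²
m = 28, n = 27
a = 28² - 27² = 784 - 729 = 55
b = 2 × 28 × 27 = 1512
c = 28² + 27² = 784 + 729 = 1513
Verification: 55² + 1512² = 3025 + 2286144 = 2289169 = 1513² ✓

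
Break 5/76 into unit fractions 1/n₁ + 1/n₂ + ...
1/16 + 1/304

Greedy algorithm:
5/76: ceiling(76/5) = 16, use 1/16
1/304: ceiling(304/1) = 304, use 1/304
Result: 5/76 = 1/16 + 1/304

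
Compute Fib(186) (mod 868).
132

Matrix identity: Q^n = [[F_(n+1), F_n], [F_n, F_(n-1)]] with Q = [[1,1],[1,0]].
n = 186 = 10111010₂. Square-and-multiply, entries mod 868:
Q^1 = [[1,1],[1,0]]
Q^2 = (Q^1)² = [[2,1],[1,1]]
Q^5 = (Q^2)²·Q = [[8,5],[5,3]]
Q^11 = (Q^5)²·Q = [[144,89],[89,55]]
Q^23 = (Q^11)²·Q = [[364,13],[13,351]]
Q^46 = (Q^23)² = [[729,615],[615,114]]
Q^93 = (Q^46)²·Q = [[251,2],[2,249]]
Q^186 = (Q^93)² = [[509,132],[132,377]]
F_186 mod 868 = Q^186[0][1] = 132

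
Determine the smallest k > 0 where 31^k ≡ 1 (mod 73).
72

73 is prime, so ord(31) divides φ(73) = 72.
Divisors of 72: 1, 2, 3, 4, 6, 8, 9, 12, 18, 24, 36, 72.
Repeated squaring: 31^1 ≡ 31, 31^2 ≡ 12, 31^4 ≡ 71, 31^8 ≡ 4, 31^16 ≡ 16, 31^32 ≡ 37, 31^64 ≡ 55 (mod 73).
Test 31^d mod 73 for each divisor d in increasing order:
31^1 ≡ 31
31^2 ≡ 12
31^3 = 31^2·31^1 ≡ 7
31^4 ≡ 71
31^6 = 31^4·31^2 ≡ 49
31^8 ≡ 4
31^9 = 31^8·31^1 ≡ 51
31^12 = 31^8·31^4 ≡ 65
31^18 = 31^16·31^2 ≡ 46
31^24 = 31^16·31^8 ≡ 64
31^36 = 31^32·31^4 ≡ 72
31^72 = 31^64·31^8 ≡ 1  ← first divisor giving 1
The order is 72.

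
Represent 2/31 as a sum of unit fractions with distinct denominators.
1/16 + 1/496

Greedy algorithm:
2/31: ceiling(31/2) = 16, use 1/16
1/496: ceiling(496/1) = 496, use 1/496
Result: 2/31 = 1/16 + 1/496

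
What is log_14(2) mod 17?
14

Baby-step giant-step with step n = ⌈√17⌉ = 5.
Baby steps 14^j mod 17 (j:value) for j=0..4: 0:1, 1:14, 2:9, 3:7, 4:13.
Giant-step multiplier: 14^(-5) ≡ 14^(16-5) = 14^11 ≡ 10 (mod 17).
Giant steps γ_i = 2·10^i mod 17: γ_0=2, γ_1=3, γ_2=13 (in table at j=4).
x = i·n + j = 2·5 + 4 = 14.
Check: 14^14 ≡ 2 (mod 17).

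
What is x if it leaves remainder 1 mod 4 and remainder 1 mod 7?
1

Using Chinese Remainder Theorem:
M = 4 × 7 = 28
M1 = 7, M2 = 4
y1 = 7^(-1) mod 4 = 3
y2 = 4^(-1) mod 7 = 2
x = (1×7×3 + 1×4×2) mod 28 = 1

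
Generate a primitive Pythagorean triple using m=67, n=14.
(4293, 1876, 4685)

Euclid's formula: a = m² - n², b = 2mn, c = m² + n²
m = 67, n = 14
a = 67² - 14² = 4489 - 196 = 4293
b = 2 × 67 × 14 = 1876
c = 67² + 14² = 4489 + 196 = 4685
Verification: 4293² + 1876² = 18429849 + 3519376 = 21949225 = 4685² ✓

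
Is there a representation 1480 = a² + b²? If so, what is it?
6² + 38² (a=6, b=38)

Factorization: 1480 = 2^3 × 5 × 37
By Fermat: n is sum of two squares iff every prime p ≡ 3 (mod 4) appears to even power.
All primes ≡ 3 (mod 4) appear to even power.
Search a = 0, 1, 2, … for 1480 - a² a perfect square: first hit at a = 6: 1480 - 36 = 1444 = 38².
1480 = 6² + 38² = 36 + 1444 ✓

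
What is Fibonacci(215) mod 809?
233

Matrix identity: Q^n = [[F_(n+1), F_n], [F_n, F_(n-1)]] with Q = [[1,1],[1,0]].
n = 215 = 11010111₂. Square-and-multiply, entries mod 809:
Q^1 = [[1,1],[1,0]]
Q^3 = (Q^1)²·Q = [[3,2],[2,1]]
Q^6 = (Q^3)² = [[13,8],[8,5]]
Q^13 = (Q^6)²·Q = [[377,233],[233,144]]
Q^26 = (Q^13)² = [[640,43],[43,597]]
Q^53 = (Q^26)²·Q = [[274,477],[477,606]]
Q^107 = (Q^53)²·Q = [[737,39],[39,698]]
Q^215 = (Q^107)²·Q = [[377,233],[233,144]]
F_215 mod 809 = Q^215[0][1] = 233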